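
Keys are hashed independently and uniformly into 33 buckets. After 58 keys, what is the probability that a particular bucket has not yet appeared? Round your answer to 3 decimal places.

0.168

On each key the fixed bucket fails to appear with probability 32/33.
P(still missing after 58) = (32/33)^58 = 0.1678.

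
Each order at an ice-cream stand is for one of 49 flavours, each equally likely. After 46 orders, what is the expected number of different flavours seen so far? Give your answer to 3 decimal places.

30.021

For each flavour, P(seen in 46 orders) = 1 - (48/49)^46 = 0.6127.
By linearity of expectation, E[distinct seen] = 49·(1 - (48/49)^46) = 30.0210.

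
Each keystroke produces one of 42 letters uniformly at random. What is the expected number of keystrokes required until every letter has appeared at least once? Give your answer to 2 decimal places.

181.72

The wait to go from k to k+1 distinct letters is geometric with mean 42/(42-k).
E[T] = 42/42 + 42/41 + 42/40 + ... + 42/2 + 42/1 = 42·H_{42}.
H_{42} = 4.327, so E[T] = 181.723.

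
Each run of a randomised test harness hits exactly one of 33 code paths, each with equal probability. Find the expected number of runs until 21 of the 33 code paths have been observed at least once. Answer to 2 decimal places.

32.52

Going from k to k+1 distinct takes a geometric number of runs with mean 33/(33-k).
Sum over k = 0,...,20: E = 33/33 + 33/32 + 33/31 + ... + 33/14 + 33/13 = 32.524.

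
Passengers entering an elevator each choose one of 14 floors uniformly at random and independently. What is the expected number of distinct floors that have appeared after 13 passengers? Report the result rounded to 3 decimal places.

8.658

For each floor, P(seen in 13 passengers) = 1 - (13/14)^13 = 0.6184.
By linearity of expectation, E[distinct seen] = 14·(1 - (13/14)^13) = 8.6577.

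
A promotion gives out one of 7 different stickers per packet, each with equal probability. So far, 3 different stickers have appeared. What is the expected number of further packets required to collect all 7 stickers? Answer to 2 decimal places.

14.58

With k distinct stickers already seen, the next new one takes an expected 7/(7-k) packets.
Sum over k = 3,...,6: E = 7/4 + 7/3 + 7/2 + 7/1 = 14.583.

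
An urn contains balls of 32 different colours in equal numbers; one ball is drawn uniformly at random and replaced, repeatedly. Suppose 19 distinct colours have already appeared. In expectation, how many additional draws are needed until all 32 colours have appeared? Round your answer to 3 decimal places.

With k distinct colours already seen, the next new one takes an expected 32/(32-k) draws.
Sum over k = 19,...,31: E = 32/13 + 32/12 + 32/11 + ... + 32/2 + 32/1 = 101.7643.

101.764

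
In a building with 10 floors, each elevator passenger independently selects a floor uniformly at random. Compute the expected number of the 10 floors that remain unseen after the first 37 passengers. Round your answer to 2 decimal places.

0.20

For each floor, P(unseen after 37) = (9/10)^37 = 0.020.
By linearity of expectation, E[unseen] = 10·(9/10)^37 = 0.203.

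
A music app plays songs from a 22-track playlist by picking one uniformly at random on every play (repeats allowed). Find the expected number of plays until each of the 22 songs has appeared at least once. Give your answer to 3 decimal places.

81.198

After k distinct songs have appeared, the next play gives a new one with probability (22-k)/22, so the expected wait for the (k+1)-th is 22/(22-k).
E[T] = 22/22 + 22/21 + 22/20 + ... + 22/2 + 22/1 = 22·H_{22}.
H_{22} = 3.6908, so E[T] = 81.1979.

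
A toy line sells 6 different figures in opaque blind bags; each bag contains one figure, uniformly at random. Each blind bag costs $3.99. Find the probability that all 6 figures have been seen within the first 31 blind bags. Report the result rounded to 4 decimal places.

By inclusion–exclusion over which figures are missing,
P(all seen) = Σ_{j=0}^{6} (-1)^j C(6,j)((6-j)/6)^31
= 1.00000 - 0.02106 + 0.00005 - 0.00000 + 0.00000 - 0.00000 + 0.00000
= 0.97899.

0.9790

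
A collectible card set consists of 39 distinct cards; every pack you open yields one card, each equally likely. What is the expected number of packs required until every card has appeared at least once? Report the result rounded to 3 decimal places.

Split into phases: going from k distinct to k+1 distinct takes on average 39/(39-k) packs.
E[T] = 39/39 + 39/38 + 39/37 + ... + 39/2 + 39/1 = 39·H_{39}.
H_{39} = 4.2535, so E[T] = 165.8882.

165.888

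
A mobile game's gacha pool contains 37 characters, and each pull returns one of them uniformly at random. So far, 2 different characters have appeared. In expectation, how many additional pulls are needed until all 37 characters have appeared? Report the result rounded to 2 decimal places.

With k distinct characters already seen, the next new one takes an expected 37/(37-k) pulls.
Sum over k = 2,...,36: E = 37/35 + 37/34 + 37/33 + ... + 37/2 + 37/1 = 153.431.

153.43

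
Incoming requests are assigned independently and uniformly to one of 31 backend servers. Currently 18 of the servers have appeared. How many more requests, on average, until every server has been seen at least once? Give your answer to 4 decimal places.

The wait to go from k to k+1 distinct servers is geometric with mean 31/(31-k).
Sum over k = 18,...,30: E = 31/13 + 31/12 + 31/11 + ... + 31/2 + 31/1 = 98.58415.

98.5841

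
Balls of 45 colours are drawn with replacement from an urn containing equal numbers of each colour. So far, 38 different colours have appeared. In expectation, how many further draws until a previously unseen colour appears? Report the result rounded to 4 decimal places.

6.4286

The number of draws until the next new colour is geometric with success probability 7/45, so its mean is 45/7.
E = 45/7 = 6.42857.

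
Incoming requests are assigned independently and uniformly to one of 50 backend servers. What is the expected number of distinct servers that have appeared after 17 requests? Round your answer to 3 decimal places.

For each server, P(seen in 17 requests) = 1 - (49/50)^17 = 0.2907.
By linearity of expectation, E[distinct seen] = 50·(1 - (49/50)^17) = 14.5339.

14.534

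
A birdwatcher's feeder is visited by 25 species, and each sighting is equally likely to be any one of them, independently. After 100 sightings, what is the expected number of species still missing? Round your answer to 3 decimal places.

For each species, P(unseen after 100) = (24/25)^100 = 0.0169.
By linearity of expectation, E[unseen] = 25·(24/25)^100 = 0.4218.

0.422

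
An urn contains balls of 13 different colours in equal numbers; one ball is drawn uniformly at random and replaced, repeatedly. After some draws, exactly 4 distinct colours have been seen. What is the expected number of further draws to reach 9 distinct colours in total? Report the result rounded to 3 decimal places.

With k distinct colours already seen, the next new one takes an expected 13/(13-k) draws.
Sum over k = 4,...,8: E = 13/9 + 13/8 + 13/7 + 13/6 + 13/5 = 9.6933.

9.693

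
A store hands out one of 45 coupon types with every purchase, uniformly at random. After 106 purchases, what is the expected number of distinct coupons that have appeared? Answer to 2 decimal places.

40.84

For each coupon, P(seen in 106 purchases) = 1 - (44/45)^106 = 0.908.
By linearity of expectation, E[distinct seen] = 45·(1 - (44/45)^106) = 40.844.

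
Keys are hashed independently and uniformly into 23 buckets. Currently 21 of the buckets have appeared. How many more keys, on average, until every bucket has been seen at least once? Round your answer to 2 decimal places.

34.50

The wait to go from k to k+1 distinct buckets is geometric with mean 23/(23-k).
Sum over k = 21,...,22: E = 23/2 + 23/1 = 34.500.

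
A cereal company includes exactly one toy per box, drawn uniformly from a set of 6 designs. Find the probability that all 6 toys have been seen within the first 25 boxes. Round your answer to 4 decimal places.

0.9377

Let A_i be the event that toy i is missing after 25 boxes. By inclusion–exclusion on the A_i,
P(all seen) = Σ_{j=0}^{6} (-1)^j C(6,j)((6-j)/6)^25
= 1.00000 - 0.06290 + 0.00059 - 0.00000 + 0.00000 - 0.00000 + 0.00000
= 0.93770.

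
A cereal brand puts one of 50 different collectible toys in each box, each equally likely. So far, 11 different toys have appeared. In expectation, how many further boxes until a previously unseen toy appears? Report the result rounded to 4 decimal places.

1.2821

The number of boxes until the next new toy is geometric with success probability 39/50, so its mean is 50/39.
E = 50/39 = 1.28205.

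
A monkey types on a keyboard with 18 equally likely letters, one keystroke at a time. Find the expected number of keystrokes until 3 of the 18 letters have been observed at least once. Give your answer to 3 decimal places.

3.184

Going from k to k+1 distinct takes a geometric number of keystrokes with mean 18/(18-k).
Sum over k = 0,...,2: E = 18/18 + 18/17 + 18/16 = 3.1838.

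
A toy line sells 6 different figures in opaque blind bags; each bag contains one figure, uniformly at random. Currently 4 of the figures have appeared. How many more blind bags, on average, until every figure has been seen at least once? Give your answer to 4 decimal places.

From k distinct to k+1 distinct takes on average 6/(6-k) blind bags.
Sum over k = 4,...,5: E = 6/2 + 6/1 = 9.00000.

9.0000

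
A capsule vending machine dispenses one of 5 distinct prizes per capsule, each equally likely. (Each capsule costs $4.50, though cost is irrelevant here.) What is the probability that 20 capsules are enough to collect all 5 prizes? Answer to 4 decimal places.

By inclusion–exclusion over which prizes are missing,
P(all seen) = Σ_{j=0}^{5} (-1)^j C(5,j)((5-j)/5)^20
= 1.00000 - 0.05765 + 0.00037 - 0.00000 + 0.00000 - 0.00000
= 0.94272.

0.9427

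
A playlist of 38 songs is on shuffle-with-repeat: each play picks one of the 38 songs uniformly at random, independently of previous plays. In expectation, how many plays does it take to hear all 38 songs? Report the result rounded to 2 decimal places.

160.66

After k distinct songs have appeared, the next play gives a new one with probability (38-k)/38, so the expected wait for the (k+1)-th is 38/(38-k).
E[T] = 38/38 + 38/37 + 38/36 + ... + 38/2 + 38/1 = 38·H_{38}.
H_{38} = 4.228, so E[T] = 160.660.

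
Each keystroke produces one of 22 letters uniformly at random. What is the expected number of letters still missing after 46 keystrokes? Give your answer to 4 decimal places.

For each letter, P(unseen after 46) = (21/22)^46 = 0.11766.
By linearity of expectation, E[unseen] = 22·(21/22)^46 = 2.58861.

2.5886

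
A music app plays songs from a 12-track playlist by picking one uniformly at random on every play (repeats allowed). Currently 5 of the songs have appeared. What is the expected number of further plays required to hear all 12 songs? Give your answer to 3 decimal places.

From k distinct to k+1 distinct takes on average 12/(12-k) plays.
Sum over k = 5,...,11: E = 12/7 + 12/6 + 12/5 + ... + 12/2 + 12/1 = 31.1143.

31.114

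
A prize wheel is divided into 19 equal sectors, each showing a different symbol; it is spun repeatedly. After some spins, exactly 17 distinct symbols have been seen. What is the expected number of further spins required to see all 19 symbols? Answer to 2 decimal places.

From k distinct to k+1 distinct takes on average 19/(19-k) spins.
Sum over k = 17,...,18: E = 19/2 + 19/1 = 28.500.

28.50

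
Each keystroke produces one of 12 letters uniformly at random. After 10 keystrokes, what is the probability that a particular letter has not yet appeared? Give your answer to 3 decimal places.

0.419

Each keystroke misses the fixed letter with probability (12-1)/12 = 11/12, independently.
P(still missing after 10) = (11/12)^10 = 0.4189.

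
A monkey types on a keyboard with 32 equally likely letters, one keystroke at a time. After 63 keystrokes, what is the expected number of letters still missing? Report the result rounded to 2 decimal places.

4.33

For each letter, P(unseen after 63) = (31/32)^63 = 0.135.
By linearity of expectation, E[unseen] = 32·(31/32)^63 = 4.330.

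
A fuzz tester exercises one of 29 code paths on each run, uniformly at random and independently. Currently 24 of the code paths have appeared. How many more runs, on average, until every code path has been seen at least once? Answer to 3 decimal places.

66.217

From k distinct to k+1 distinct takes on average 29/(29-k) runs.
Sum over k = 24,...,28: E = 29/5 + 29/4 + 29/3 + 29/2 + 29/1 = 66.2167.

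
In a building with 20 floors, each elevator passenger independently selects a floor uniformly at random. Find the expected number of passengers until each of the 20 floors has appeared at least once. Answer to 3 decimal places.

71.955

The wait to go from k to k+1 distinct floors is geometric with mean 20/(20-k).
E[T] = 20/20 + 20/19 + 20/18 + ... + 20/2 + 20/1 = 20·H_{20}.
H_{20} = 3.5977, so E[T] = 71.9548.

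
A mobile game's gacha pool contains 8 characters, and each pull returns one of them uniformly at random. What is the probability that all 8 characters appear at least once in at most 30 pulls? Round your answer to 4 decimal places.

0.8593

By inclusion–exclusion over which characters are missing,
P(all seen) = Σ_{j=0}^{8} (-1)^j C(8,j)((8-j)/8)^30
= 1.00000 - 0.14566 + 0.00500 - 0.00004 + 0.00000 - 0.00000 + 0.00000 - 0.00000 + 0.00000
= 0.85930.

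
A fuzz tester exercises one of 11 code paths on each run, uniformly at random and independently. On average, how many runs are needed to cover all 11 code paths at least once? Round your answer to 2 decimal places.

After k distinct code paths have appeared, the next run gives a new one with probability (11-k)/11, so the expected wait for the (k+1)-th is 11/(11-k).
E[T] = 11/11 + 11/10 + 11/9 + ... + 11/2 + 11/1 = 11·H_{11}.
H_{11} = 3.020, so E[T] = 33.219.

33.22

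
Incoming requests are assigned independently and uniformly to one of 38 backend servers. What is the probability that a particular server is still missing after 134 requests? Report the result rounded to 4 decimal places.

On each request the fixed server fails to appear with probability 37/38.
P(still missing after 134) = (37/38)^134 = 0.02806.

0.0281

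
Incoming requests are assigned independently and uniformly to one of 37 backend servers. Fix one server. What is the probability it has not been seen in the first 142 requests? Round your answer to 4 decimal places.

0.0204

On each request the fixed server fails to appear with probability 36/37.
P(still missing after 142) = (36/37)^142 = 0.02043.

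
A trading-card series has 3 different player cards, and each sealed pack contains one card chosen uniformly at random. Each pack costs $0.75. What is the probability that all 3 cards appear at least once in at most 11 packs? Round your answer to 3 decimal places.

0.965

Let A_i be the event that card i is missing after 11 packs. By inclusion–exclusion on the A_i,
P(all seen) = Σ_{j=0}^{3} (-1)^j C(3,j)((3-j)/3)^11
= 1.0000 - 0.0347 + 0.0000 - 0.0000
= 0.9653.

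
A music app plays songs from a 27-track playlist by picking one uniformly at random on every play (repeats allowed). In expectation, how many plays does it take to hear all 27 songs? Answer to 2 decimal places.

105.07

The wait to go from k to k+1 distinct songs is geometric with mean 27/(27-k).
E[T] = 27/27 + 27/26 + 27/25 + ... + 27/2 + 27/1 = 27·H_{27}.
H_{27} = 3.891, so E[T] = 105.069.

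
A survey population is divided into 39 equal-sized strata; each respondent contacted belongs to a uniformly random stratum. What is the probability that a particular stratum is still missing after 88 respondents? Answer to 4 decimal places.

0.1017

Each respondent misses the fixed stratum with probability (39-1)/39 = 38/39, independently.
P(still missing after 88) = (38/39)^88 = 0.10169.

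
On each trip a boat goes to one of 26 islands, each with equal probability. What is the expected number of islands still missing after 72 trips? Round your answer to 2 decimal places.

1.54

For each island, P(unseen after 72) = (25/26)^72 = 0.059.
By linearity of expectation, E[unseen] = 26·(25/26)^72 = 1.544.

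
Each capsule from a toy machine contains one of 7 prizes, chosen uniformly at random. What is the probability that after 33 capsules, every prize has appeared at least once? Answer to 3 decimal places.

By inclusion–exclusion over which prizes are missing,
P(all seen) = Σ_{j=0}^{7} (-1)^j C(7,j)((7-j)/7)^33
= 1.0000 - 0.0432 + 0.0003 - 0.0000 + 0.0000 - 0.0000 + 0.0000 - 0.0000
= 0.9571.

0.957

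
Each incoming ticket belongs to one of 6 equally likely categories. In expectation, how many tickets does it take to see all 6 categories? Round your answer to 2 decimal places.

14.70

Split into phases: going from k distinct to k+1 distinct takes on average 6/(6-k) tickets.
E[T] = 6/6 + 6/5 + 6/4 + 6/3 + 6/2 + 6/1 = 6·H_{6}.
H_{6} = 2.450, so E[T] = 14.700.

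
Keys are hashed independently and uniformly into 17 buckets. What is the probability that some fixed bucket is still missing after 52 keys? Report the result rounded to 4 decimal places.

0.0427

Each key misses the fixed bucket with probability (17-1)/17 = 16/17, independently.
P(still missing after 52) = (16/17)^52 = 0.04275.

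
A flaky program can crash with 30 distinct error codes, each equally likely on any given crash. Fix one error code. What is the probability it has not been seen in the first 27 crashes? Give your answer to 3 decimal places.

0.400

On each crash the fixed error code fails to appear with probability 29/30.
P(still missing after 27) = (29/30)^27 = 0.4004.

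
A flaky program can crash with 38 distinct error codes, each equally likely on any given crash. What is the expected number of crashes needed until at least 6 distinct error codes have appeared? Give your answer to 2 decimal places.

6.44

With k distinct error codes already seen, the next new one arrives after an expected 38/(38-k) crashes.
Sum over k = 0,...,5: E = 38/38 + 38/37 + 38/36 + 38/35 + 38/34 + 38/33 = 6.437.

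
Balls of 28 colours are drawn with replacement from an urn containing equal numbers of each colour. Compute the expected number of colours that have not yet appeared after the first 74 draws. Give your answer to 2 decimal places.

For each colour, P(unseen after 74) = (27/28)^74 = 0.068.
By linearity of expectation, E[unseen] = 28·(27/28)^74 = 1.898.

1.90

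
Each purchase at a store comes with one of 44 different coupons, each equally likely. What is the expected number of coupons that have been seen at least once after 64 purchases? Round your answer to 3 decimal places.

For each coupon, P(seen in 64 purchases) = 1 - (43/44)^64 = 0.7704.
By linearity of expectation, E[distinct seen] = 44·(1 - (43/44)^64) = 33.8967.

33.897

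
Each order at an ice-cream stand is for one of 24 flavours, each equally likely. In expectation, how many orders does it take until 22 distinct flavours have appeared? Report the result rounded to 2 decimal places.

54.62

Going from k to k+1 distinct takes a geometric number of orders with mean 24/(24-k).
Sum over k = 0,...,21: E = 24/24 + 24/23 + 24/22 + ... + 24/4 + 24/3 = 54.623.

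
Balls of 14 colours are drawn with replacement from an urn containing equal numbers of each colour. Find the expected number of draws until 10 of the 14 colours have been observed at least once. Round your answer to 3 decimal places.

16.355

Going from k to k+1 distinct takes a geometric number of draws with mean 14/(14-k).
Sum over k = 0,...,9: E = 14/14 + 14/13 + 14/12 + ... + 14/6 + 14/5 = 16.3552.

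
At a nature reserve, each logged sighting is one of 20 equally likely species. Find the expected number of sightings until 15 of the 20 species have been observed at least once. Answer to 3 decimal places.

26.288

With k distinct species already seen, the next new one arrives after an expected 20/(20-k) sightings.
Sum over k = 0,...,14: E = 20/20 + 20/19 + 20/18 + ... + 20/7 + 20/6 = 26.2881.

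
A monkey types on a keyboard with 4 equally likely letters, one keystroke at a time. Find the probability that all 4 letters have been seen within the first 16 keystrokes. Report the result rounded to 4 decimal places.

0.9600

By inclusion–exclusion over which letters are missing,
P(all seen) = Σ_{j=0}^{4} (-1)^j C(4,j)((4-j)/4)^16
= 1.00000 - 0.04009 + 0.00009 - 0.00000 + 0.00000
= 0.96000.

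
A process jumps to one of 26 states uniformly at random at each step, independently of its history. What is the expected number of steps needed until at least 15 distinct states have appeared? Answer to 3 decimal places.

21.698

With k distinct states already seen, the next new one arrives after an expected 26/(26-k) steps.
Sum over k = 0,...,14: E = 26/26 + 26/25 + 26/24 + ... + 26/13 + 26/12 = 21.6981.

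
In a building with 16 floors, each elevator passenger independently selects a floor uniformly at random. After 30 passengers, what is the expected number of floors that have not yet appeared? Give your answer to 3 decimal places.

2.308

For each floor, P(unseen after 30) = (15/16)^30 = 0.1443.
By linearity of expectation, E[unseen] = 16·(15/16)^30 = 2.3081.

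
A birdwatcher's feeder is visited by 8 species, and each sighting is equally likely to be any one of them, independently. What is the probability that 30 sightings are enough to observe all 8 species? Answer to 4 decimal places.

By inclusion–exclusion over which species are missing,
P(all seen) = Σ_{j=0}^{8} (-1)^j C(8,j)((8-j)/8)^30
= 1.00000 - 0.14566 + 0.00500 - 0.00004 + 0.00000 - 0.00000 + 0.00000 - 0.00000 + 0.00000
= 0.85930.

0.8593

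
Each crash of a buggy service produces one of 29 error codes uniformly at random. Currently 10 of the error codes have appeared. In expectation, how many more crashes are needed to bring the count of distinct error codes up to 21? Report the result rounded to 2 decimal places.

24.07

From k distinct to k+1 distinct takes on average 29/(29-k) crashes.
Sum over k = 10,...,20: E = 29/19 + 29/18 + 29/17 + ... + 29/10 + 29/9 = 24.067.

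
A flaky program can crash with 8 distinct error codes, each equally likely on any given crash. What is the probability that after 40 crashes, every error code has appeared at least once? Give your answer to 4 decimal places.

0.9620

Let A_i be the event that error code i is missing after 40 crashes. By inclusion–exclusion on the A_i,
P(all seen) = Σ_{j=0}^{8} (-1)^j C(8,j)((8-j)/8)^40
= 1.00000 - 0.03832 + 0.00028 - 0.00000 + 0.00000 - 0.00000 + 0.00000 - 0.00000 + 0.00000
= 0.96196.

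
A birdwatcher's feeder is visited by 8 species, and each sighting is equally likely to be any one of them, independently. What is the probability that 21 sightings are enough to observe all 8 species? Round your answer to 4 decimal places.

Let A_i be the event that species i is missing after 21 sightings. By inclusion–exclusion on the A_i,
P(all seen) = Σ_{j=0}^{8} (-1)^j C(8,j)((8-j)/8)^21
= 1.00000 - 0.48446 + 0.06660 - 0.00290 + 0.00003 - 0.00000 + 0.00000 - 0.00000 + 0.00000
= 0.57927.

0.5793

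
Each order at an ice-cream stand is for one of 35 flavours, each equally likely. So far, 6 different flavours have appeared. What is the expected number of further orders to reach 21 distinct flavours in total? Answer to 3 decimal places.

The wait to go from k to k+1 distinct flavours is geometric with mean 35/(35-k).
Sum over k = 6,...,20: E = 35/29 + 35/28 + 35/27 + ... + 35/16 + 35/15 = 24.8532.

24.853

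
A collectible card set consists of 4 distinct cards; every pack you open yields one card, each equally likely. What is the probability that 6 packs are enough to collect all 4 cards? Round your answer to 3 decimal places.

Let A_i be the event that card i is missing after 6 packs. By inclusion–exclusion on the A_i,
P(all seen) = Σ_{j=0}^{4} (-1)^j C(4,j)((4-j)/4)^6
= 1.0000 - 0.7119 + 0.0938 - 0.0010 + 0.0000
= 0.3809.

0.381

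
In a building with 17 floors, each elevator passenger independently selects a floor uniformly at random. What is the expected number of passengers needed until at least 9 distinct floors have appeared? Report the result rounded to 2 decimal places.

12.27

With k distinct floors already seen, the next new one arrives after an expected 17/(17-k) passengers.
Sum over k = 0,...,8: E = 17/17 + 17/16 + 17/15 + ... + 17/10 + 17/9 = 12.269.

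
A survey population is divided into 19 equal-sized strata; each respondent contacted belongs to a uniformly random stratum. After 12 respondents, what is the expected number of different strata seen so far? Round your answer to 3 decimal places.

For each stratum, P(seen in 12 respondents) = 1 - (18/19)^12 = 0.4773.
By linearity of expectation, E[distinct seen] = 19·(1 - (18/19)^12) = 9.0693.

9.069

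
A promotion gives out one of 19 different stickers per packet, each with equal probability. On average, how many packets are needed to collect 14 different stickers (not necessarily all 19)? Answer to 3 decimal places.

Going from k to k+1 distinct takes a geometric number of packets with mean 19/(19-k).
Sum over k = 0,...,13: E = 19/19 + 19/18 + 19/17 + ... + 19/7 + 19/6 = 24.0237.

24.024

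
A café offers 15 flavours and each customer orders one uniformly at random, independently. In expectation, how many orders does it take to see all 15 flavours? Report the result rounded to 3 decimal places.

The wait to go from k to k+1 distinct flavours is geometric with mean 15/(15-k).
E[T] = 15/15 + 15/14 + 15/13 + ... + 15/2 + 15/1 = 15·H_{15}.
H_{15} = 3.3182, so E[T] = 49.7734.

49.773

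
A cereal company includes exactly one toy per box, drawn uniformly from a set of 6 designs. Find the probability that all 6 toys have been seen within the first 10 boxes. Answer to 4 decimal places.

Let A_i be the event that toy i is missing after 10 boxes. By inclusion–exclusion on the A_i,
P(all seen) = Σ_{j=0}^{6} (-1)^j C(6,j)((6-j)/6)^10
= 1.00000 - 0.96903 + 0.26012 - 0.01953 + 0.00025 - 0.00000 + 0.00000
= 0.27181.

0.2718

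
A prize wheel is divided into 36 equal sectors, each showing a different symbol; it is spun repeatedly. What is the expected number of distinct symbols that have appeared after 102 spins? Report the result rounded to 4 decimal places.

33.9658

For each symbol, P(seen in 102 spins) = 1 - (35/36)^102 = 0.94350.
By linearity of expectation, E[distinct seen] = 36·(1 - (35/36)^102) = 33.96583.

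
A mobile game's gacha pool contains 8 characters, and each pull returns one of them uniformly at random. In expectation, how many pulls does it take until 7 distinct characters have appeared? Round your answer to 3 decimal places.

With k distinct characters already seen, the next new one arrives after an expected 8/(8-k) pulls.
Sum over k = 0,...,6: E = 8/8 + 8/7 + 8/6 + ... + 8/3 + 8/2 = 13.7429.

13.743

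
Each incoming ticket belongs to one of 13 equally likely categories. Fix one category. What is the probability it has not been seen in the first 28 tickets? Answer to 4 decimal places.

0.1063

Each ticket misses the fixed category with probability (13-1)/13 = 12/13, independently.
P(still missing after 28) = (12/13)^28 = 0.10633.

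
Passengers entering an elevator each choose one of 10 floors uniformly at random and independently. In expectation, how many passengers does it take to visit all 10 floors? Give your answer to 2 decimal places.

29.29

After k distinct floors have appeared, the next passenger gives a new one with probability (10-k)/10, so the expected wait for the (k+1)-th is 10/(10-k).
E[T] = 10/10 + 10/9 + 10/8 + ... + 10/2 + 10/1 = 10·H_{10}.
H_{10} = 2.929, so E[T] = 29.290.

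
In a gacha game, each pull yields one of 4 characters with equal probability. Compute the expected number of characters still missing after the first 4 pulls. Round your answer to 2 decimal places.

For each character, P(unseen after 4) = (3/4)^4 = 0.316.
By linearity of expectation, E[unseen] = 4·(3/4)^4 = 1.266.

1.27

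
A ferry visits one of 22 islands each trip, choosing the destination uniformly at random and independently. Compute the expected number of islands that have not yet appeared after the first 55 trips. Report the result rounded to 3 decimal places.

1.703

For each island, P(unseen after 55) = (21/22)^55 = 0.0774.
By linearity of expectation, E[unseen] = 22·(21/22)^55 = 1.7031.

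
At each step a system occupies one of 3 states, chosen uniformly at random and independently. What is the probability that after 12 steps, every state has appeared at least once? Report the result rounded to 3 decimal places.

0.977

Let A_i be the event that state i is missing after 12 steps. By inclusion–exclusion on the A_i,
P(all seen) = Σ_{j=0}^{3} (-1)^j C(3,j)((3-j)/3)^12
= 1.0000 - 0.0231 + 0.0000 - 0.0000
= 0.9769.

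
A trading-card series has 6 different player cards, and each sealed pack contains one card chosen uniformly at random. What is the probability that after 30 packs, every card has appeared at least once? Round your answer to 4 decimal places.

0.9748

By inclusion–exclusion over which cards are missing,
P(all seen) = Σ_{j=0}^{6} (-1)^j C(6,j)((6-j)/6)^30
= 1.00000 - 0.02528 + 0.00008 - 0.00000 + 0.00000 - 0.00000 + 0.00000
= 0.97480.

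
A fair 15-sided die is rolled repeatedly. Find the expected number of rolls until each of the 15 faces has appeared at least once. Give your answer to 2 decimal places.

49.77

Split into phases: going from k distinct to k+1 distinct takes on average 15/(15-k) rolls.
E[T] = 15/15 + 15/14 + 15/13 + ... + 15/2 + 15/1 = 15·H_{15}.
H_{15} = 3.318, so E[T] = 49.773.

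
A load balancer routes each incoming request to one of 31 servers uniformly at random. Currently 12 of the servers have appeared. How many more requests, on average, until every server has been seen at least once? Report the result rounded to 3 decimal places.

With k distinct servers already seen, the next new one takes an expected 31/(31-k) requests.
Sum over k = 12,...,30: E = 31/19 + 31/18 + 31/17 + ... + 31/2 + 31/1 = 109.9799.

109.980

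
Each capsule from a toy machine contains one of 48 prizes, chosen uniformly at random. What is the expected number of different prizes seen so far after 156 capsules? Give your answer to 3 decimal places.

46.202

For each prize, P(seen in 156 capsules) = 1 - (47/48)^156 = 0.9625.
By linearity of expectation, E[distinct seen] = 48·(1 - (47/48)^156) = 46.2017.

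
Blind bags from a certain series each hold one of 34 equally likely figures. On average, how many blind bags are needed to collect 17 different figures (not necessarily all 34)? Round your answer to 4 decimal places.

23.0744

Going from k to k+1 distinct takes a geometric number of blind bags with mean 34/(34-k).
Sum over k = 0,...,16: E = 34/34 + 34/33 + 34/32 + ... + 34/19 + 34/18 = 23.07435.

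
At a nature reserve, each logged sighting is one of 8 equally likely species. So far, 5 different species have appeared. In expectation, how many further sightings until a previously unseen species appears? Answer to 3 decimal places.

2.667

The number of sightings until the next new species is geometric with success probability 3/8, so its mean is 8/3.
E = 8/3 = 2.6667.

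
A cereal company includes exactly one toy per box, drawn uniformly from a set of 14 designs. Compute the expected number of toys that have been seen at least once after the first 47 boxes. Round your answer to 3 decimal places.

For each toy, P(seen in 47 boxes) = 1 - (13/14)^47 = 0.9693.
By linearity of expectation, E[distinct seen] = 14·(1 - (13/14)^47) = 13.5700.

13.570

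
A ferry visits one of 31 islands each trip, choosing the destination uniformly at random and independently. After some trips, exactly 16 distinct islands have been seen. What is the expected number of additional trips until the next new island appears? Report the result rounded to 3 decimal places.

The number of trips until the next new island is geometric with success probability 15/31, so its mean is 31/15.
E = 31/15 = 2.0667.

2.067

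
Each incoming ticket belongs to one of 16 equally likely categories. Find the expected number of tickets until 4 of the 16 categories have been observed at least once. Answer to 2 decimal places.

With k distinct categories already seen, the next new one arrives after an expected 16/(16-k) tickets.
Sum over k = 0,...,3: E = 16/16 + 16/15 + 16/14 + 16/13 = 4.440.

4.44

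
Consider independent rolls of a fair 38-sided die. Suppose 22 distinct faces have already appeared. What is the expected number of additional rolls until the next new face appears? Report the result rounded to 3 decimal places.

2.375

Each roll yields a new face with probability (38-22)/38 = 16/38, so the wait is geometric with mean 38/16.
E = 38/16 = 2.3750.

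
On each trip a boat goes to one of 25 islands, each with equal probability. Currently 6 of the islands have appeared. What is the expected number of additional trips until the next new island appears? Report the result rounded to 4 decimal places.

1.3158

Each trip yields a new island with probability (25-6)/25 = 19/25, so the wait is geometric with mean 25/19.
E = 25/19 = 1.31579.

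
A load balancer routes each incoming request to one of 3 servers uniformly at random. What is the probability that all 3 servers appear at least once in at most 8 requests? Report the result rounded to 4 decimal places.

Let A_i be the event that server i is missing after 8 requests. By inclusion–exclusion on the A_i,
P(all seen) = Σ_{j=0}^{3} (-1)^j C(3,j)((3-j)/3)^8
= 1.00000 - 0.11706 + 0.00046 - 0.00000
= 0.88340.

0.8834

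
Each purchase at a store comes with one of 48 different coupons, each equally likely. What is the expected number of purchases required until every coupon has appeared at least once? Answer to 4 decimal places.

Split into phases: going from k distinct to k+1 distinct takes on average 48/(48-k) purchases.
E[T] = 48/48 + 48/47 + 48/46 + ... + 48/2 + 48/1 = 48·H_{48}.
H_{48} = 4.45880, so E[T] = 214.02226.

214.0223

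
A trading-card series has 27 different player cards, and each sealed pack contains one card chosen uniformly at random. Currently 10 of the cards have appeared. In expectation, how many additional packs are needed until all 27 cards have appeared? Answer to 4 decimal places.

With k distinct cards already seen, the next new one takes an expected 27/(27-k) packs.
Sum over k = 10,...,26: E = 27/17 + 27/16 + 27/15 + ... + 27/2 + 27/1 = 92.86792.

92.8679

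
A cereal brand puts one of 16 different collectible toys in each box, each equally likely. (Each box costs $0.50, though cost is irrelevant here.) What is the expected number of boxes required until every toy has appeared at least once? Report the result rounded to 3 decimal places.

After k distinct toys have appeared, the next box gives a new one with probability (16-k)/16, so the expected wait for the (k+1)-th is 16/(16-k).
E[T] = 16/16 + 16/15 + 16/14 + ... + 16/2 + 16/1 = 16·H_{16}.
H_{16} = 3.3807, so E[T] = 54.0917.

54.092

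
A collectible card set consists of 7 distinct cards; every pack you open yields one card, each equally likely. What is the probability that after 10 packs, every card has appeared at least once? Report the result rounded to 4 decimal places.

Let A_i be the event that card i is missing after 10 packs. By inclusion–exclusion on the A_i,
P(all seen) = Σ_{j=0}^{7} (-1)^j C(7,j)((7-j)/7)^10
= 1.00000 - 1.49841 + 0.72600 - 0.12992 + 0.00732 - 0.00008 + 0.00000 - 0.00000
= 0.10491.

0.1049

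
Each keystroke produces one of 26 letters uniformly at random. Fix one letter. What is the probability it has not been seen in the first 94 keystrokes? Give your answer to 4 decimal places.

0.0251

On each keystroke the fixed letter fails to appear with probability 25/26.
P(still missing after 94) = (25/26)^94 = 0.02505.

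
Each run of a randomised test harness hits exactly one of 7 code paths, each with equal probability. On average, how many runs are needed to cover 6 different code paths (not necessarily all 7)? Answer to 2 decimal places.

With k distinct code paths already seen, the next new one arrives after an expected 7/(7-k) runs.
Sum over k = 0,...,5: E = 7/7 + 7/6 + 7/5 + 7/4 + 7/3 + 7/2 = 11.150.

11.15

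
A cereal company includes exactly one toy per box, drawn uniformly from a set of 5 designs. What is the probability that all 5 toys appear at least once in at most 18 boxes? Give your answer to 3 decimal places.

Let A_i be the event that toy i is missing after 18 boxes. By inclusion–exclusion on the A_i,
P(all seen) = Σ_{j=0}^{5} (-1)^j C(5,j)((5-j)/5)^18
= 1.0000 - 0.0901 + 0.0010 - 0.0000 + 0.0000 - 0.0000
= 0.9109.

0.911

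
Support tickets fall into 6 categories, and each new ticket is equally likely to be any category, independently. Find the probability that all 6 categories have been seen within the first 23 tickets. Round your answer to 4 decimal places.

Let A_i be the event that category i is missing after 23 tickets. By inclusion–exclusion on the A_i,
P(all seen) = Σ_{j=0}^{6} (-1)^j C(6,j)((6-j)/6)^23
= 1.00000 - 0.09057 + 0.00134 - 0.00000 + 0.00000 - 0.00000 + 0.00000
= 0.91076.

0.9108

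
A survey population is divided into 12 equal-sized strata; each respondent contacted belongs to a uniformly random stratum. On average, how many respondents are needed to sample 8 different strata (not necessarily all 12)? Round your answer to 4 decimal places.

With k distinct strata already seen, the next new one arrives after an expected 12/(12-k) respondents.
Sum over k = 0,...,7: E = 12/12 + 12/11 + 12/10 + ... + 12/6 + 12/5 = 12.23853.

12.2385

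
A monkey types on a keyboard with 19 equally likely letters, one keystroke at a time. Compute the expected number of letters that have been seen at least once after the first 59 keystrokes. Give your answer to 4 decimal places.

For each letter, P(seen in 59 keystrokes) = 1 - (18/19)^59 = 0.95883.
By linearity of expectation, E[distinct seen] = 19·(1 - (18/19)^59) = 18.21771.

18.2177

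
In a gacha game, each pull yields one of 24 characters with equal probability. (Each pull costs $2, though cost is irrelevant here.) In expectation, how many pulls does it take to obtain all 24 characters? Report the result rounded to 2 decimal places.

The wait to go from k to k+1 distinct characters is geometric with mean 24/(24-k).
E[T] = 24/24 + 24/23 + 24/22 + ... + 24/2 + 24/1 = 24·H_{24}.
H_{24} = 3.776, so E[T] = 90.623.

90.62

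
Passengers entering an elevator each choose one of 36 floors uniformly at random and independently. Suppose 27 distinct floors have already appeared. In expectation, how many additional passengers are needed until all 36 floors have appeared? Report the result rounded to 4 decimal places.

With k distinct floors already seen, the next new one takes an expected 36/(36-k) passengers.
Sum over k = 27,...,35: E = 36/9 + 36/8 + 36/7 + ... + 36/2 + 36/1 = 101.84286.

101.8429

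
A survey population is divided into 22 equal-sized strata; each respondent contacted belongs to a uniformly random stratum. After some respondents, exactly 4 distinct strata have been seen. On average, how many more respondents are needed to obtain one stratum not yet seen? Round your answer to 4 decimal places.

1.2222

Each respondent yields a new stratum with probability (22-4)/22 = 18/22, so the wait is geometric with mean 22/18.
E = 22/18 = 1.22222.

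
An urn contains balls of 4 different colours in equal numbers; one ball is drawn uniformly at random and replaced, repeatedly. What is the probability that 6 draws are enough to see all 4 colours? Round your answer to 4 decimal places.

Let A_i be the event that colour i is missing after 6 draws. By inclusion–exclusion on the A_i,
P(all seen) = Σ_{j=0}^{4} (-1)^j C(4,j)((4-j)/4)^6
= 1.00000 - 0.71191 + 0.09375 - 0.00098 + 0.00000
= 0.38086.

0.3809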